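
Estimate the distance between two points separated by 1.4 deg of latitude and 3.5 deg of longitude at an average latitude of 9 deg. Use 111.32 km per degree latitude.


dlat_km = 1.4 * 111.32 = 155.848
dlon_km = 3.5 * 111.32 * cos(9) ≈ 384.823
dist = sqrt(155.848^2 + 384.823^2) ≈ 415.2 km

415.2 km


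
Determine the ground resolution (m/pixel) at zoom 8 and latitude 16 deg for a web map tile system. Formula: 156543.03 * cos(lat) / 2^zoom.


res = 156543.03 * cos(16) / 2^8 = 156543.03 * 0.9612617 / 256 = 587.81 m/pixel

587.81 m/pixel


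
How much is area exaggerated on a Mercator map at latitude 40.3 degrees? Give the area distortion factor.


area_distortion = 1/cos^2(40.3) = 1.719

1.719


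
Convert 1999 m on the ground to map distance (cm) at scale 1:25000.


map_cm = 1999 * 100 / 25000 = 7.996 cm ≈ 8.0 cm

8.0 cm


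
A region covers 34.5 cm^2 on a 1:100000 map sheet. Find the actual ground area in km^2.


ground_area = 34.5 * (100000/100)^2 = 34500000.0 m^2 = 34.5 km^2

34.5 km^2


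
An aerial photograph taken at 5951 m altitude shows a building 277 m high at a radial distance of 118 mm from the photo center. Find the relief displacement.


d = h * r / H = 277 * 118 / 5951 = 5.49 mm

5.49 mm


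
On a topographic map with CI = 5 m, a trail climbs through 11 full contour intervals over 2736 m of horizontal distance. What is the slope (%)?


elevation change = 11 * 5 = 55 m
slope = 55 / 2736 * 100 = 2.0%

2.0%


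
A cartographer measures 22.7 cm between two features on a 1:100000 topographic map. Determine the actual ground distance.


ground = 22.7 cm * 100000 / 100 = 22700.0 m = 22.7 km

22.7 km


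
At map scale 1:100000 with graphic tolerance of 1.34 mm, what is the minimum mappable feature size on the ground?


ground = 1.34 mm * 100000 / 1000 = 134.0 m

134.0 m


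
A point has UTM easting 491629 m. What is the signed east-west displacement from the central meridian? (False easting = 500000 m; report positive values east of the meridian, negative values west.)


displacement = 491629 - 500000 = -8371 m

-8371 m


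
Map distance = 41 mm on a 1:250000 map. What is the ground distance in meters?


ground = 41 mm * 250000 / 1000 = 10250.0 m

10250.0 m


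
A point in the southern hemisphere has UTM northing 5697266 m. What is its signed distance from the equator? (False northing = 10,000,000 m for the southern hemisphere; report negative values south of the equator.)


For southern: actual = 5697266 - 10000000 = -4302734 m

-4302734 m


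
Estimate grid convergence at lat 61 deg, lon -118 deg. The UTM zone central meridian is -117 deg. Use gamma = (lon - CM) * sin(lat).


gamma = (-118 - -117) * sin(61) = -1 * 0.87462 = -0.875 degrees

-0.875 degrees


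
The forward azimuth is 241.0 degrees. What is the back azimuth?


back azimuth = (241.0 + 180) mod 360 = 61.0 degrees

61.0 degrees


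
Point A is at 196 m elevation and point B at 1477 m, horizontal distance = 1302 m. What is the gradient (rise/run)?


gradient = (1477 - 196) / 1302 = 1281 / 1302 = 0.9839

0.9839


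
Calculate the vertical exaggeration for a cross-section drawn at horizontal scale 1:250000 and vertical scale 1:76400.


VE = horizontal_scale / vertical_scale = 250000 / 76400 ≈ 3.3

3.3x


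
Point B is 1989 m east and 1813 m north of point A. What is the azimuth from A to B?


az = atan2(1989, 1813) = 47.7 deg
adjusted to 0-360: 47.7 degrees

47.7 degrees


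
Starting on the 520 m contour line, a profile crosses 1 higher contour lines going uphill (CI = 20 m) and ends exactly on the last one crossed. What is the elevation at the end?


elevation = 520 + 1 * 20 = 540 m

540 m


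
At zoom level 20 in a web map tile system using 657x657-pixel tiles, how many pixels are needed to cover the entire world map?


tiles per axis = 2^20 = 1048576
total tiles = 1048576^2 = 1099511627776
pixels per axis = 1048576 * 657 = 688914432
total pixels = 688914432^2 = 474603094617882624

474603094617882624 pixels


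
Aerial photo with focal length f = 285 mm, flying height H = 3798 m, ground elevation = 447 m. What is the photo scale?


scale = f / (H - h) = 285 mm / 3351 m = 285 / 3351000 = 1:11758

1:11758


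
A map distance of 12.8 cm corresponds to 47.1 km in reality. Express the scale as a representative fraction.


ground = 47.1 km = 4710000 cm; RF denominator = ground / map = 4710000 / 12.8 ≈ 367969; RF = 1:367969

1:367969


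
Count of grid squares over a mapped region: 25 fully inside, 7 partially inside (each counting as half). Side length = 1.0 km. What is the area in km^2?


effective squares = 25 + 7 * 0.5 = 28.5
area = 28.5 * 1.0 = 28.5 km^2

28.5 km^2


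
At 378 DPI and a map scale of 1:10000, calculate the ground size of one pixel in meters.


pixel_cm = 2.54 / 378 ≈ 0.00672 cm
ground = pixel_cm * 10000 / 100 = 2.54 * 10000 / (378 * 100) = 25400 / 37800 ≈ 0.67 m

0.67 m


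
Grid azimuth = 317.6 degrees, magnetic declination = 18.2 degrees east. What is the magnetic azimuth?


magnetic azimuth = grid azimuth - declination (east +ve)
mag_az = 317.6 - 18.2 = 299.4 degrees

299.4 degrees


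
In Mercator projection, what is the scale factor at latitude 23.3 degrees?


SF = 1 / cos(23.3) = 1 / 0.918446 = 1.089

1.089


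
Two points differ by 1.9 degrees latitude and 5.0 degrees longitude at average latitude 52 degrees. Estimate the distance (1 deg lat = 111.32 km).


dlat_km = 1.9 * 111.32 = 211.508
dlon_km = 5.0 * 111.32 * cos(52) ≈ 342.677
dist = sqrt(211.508^2 + 342.677^2) ≈ 402.7 km

402.7 km


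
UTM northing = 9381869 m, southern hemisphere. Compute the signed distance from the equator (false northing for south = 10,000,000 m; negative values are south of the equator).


For southern: actual = 9381869 - 10000000 = -618131 m

-618131 m


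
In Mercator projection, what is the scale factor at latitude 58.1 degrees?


SF = 1 / cos(58.1) = 1 / 0.528438 = 1.892

1.892


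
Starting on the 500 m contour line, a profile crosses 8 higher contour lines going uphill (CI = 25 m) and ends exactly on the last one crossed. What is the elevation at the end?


elevation = 500 + 8 * 25 = 700 m

700 m


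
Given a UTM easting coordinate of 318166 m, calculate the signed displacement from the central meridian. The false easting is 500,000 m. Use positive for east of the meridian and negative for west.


displacement = 318166 - 500000 = -181834 m

-181834 m


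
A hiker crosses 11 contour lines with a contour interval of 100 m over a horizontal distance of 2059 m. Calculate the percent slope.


elevation change = 11 * 100 = 1100 m
slope = 1100 / 2059 * 100 = 53.4%

53.4%


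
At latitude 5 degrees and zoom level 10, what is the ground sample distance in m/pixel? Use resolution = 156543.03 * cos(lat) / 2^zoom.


res = 156543.03 * cos(5) / 2^10 = 156543.03 * 0.9961947 / 1024 = 152.29 m/pixel

152.29 m/pixel


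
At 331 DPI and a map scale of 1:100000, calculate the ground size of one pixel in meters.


pixel_cm = 2.54 / 331 ≈ 0.007674 cm
ground = pixel_cm * 100000 / 100 = 2.54 * 100000 / (331 * 100) = 254000 / 33100 ≈ 7.67 m

7.67 m


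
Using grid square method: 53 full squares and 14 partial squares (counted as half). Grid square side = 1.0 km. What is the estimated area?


effective squares = 53 + 14 * 0.5 = 60.0
area = 60.0 * 1.0 = 60.0 km^2

60.0 km^2


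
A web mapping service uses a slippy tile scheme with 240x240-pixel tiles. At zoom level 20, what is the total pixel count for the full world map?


tiles per axis = 2^20 = 1048576
total tiles = 1048576^2 = 1099511627776
pixels per axis = 1048576 * 240 = 251658240
total pixels = 251658240^2 = 63331869759897600

63331869759897600 pixels


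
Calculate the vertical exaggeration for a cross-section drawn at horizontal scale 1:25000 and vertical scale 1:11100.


VE = horizontal_scale / vertical_scale = 25000 / 11100 ≈ 2.3

2.3x


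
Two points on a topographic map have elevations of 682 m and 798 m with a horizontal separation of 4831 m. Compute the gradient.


gradient = (798 - 682) / 4831 = 116 / 4831 = 0.024

0.024


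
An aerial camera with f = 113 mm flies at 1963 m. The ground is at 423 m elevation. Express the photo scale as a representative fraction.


scale = f / (H - h) = 113 mm / 1540 m = 113 / 1540000 = 1:13628

1:13628


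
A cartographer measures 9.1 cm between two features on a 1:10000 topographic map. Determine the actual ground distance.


ground = 9.1 cm * 10000 / 100 = 910.0 m

910.0 m


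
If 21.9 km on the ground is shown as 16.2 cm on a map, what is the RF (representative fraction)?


ground = 21.9 km = 2190000 cm; RF denominator = ground / map = 2190000 / 16.2 ≈ 135185; RF = 1:135185

1:135185


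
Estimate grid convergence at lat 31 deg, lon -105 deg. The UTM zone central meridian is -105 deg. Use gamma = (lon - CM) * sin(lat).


gamma = (-105 - -105) * sin(31) = 0 * 0.515038 = 0.0 degrees

0.0 degrees


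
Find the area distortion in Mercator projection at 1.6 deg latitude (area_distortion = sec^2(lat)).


area_distortion = 1/cos^2(1.6) = 1.001

1.001


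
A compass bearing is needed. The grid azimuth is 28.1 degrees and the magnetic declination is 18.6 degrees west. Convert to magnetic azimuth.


magnetic azimuth = grid azimuth - declination (east +ve)
mag_az = 28.1 - -18.6 = 46.7 degrees

46.7 degrees


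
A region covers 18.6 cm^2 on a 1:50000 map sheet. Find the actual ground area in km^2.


ground_area = 18.6 * (50000/100)^2 = 4650000.0 m^2 = 4.65 km^2

4.65 km^2


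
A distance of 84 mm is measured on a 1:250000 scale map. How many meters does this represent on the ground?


ground = 84 mm * 250000 / 1000 = 21000.0 m

21000.0 m


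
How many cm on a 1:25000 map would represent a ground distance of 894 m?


map_cm = 894 * 100 / 25000 = 3.576 cm ≈ 3.58 cm

3.58 cm


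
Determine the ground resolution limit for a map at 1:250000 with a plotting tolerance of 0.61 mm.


ground = 0.61 mm * 250000 / 1000 = 152.5 m

152.5 m


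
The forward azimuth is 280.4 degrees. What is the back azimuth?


back azimuth = (280.4 + 180) mod 360 = 100.4 degrees

100.4 degrees


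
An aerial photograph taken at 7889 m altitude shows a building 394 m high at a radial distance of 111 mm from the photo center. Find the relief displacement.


d = h * r / H = 394 * 111 / 7889 = 5.54 mm

5.54 mm


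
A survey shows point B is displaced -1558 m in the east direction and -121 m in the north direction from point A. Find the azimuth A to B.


az = atan2(-1558, -121) = -94.4 deg
adjusted to 0-360: 265.6 degrees

265.6 degrees


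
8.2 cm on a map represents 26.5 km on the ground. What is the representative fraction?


ground = 26.5 km = 2650000 cm; RF denominator = ground / map = 2650000 / 8.2 ≈ 323171; RF = 1:323171

1:323171


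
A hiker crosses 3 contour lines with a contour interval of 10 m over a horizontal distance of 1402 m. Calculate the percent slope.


elevation change = 3 * 10 = 30 m
slope = 30 / 1402 * 100 = 2.1%

2.1%


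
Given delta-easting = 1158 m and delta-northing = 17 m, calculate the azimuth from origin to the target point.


az = atan2(1158, 17) = 89.2 deg
adjusted to 0-360: 89.2 degrees

89.2 degrees


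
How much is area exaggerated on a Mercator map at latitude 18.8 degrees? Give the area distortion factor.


area_distortion = 1/cos^2(18.8) = 1.116

1.116


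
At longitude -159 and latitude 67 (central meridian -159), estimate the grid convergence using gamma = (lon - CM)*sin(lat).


gamma = (-159 - -159) * sin(67) = 0 * 0.920505 = 0.0 degrees

0.0 degrees


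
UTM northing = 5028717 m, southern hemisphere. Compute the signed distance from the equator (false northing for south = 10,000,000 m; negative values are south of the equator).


For southern: actual = 5028717 - 10000000 = -4971283 m

-4971283 m


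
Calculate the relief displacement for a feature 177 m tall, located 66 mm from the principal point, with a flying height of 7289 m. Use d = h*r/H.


d = h * r / H = 177 * 66 / 7289 = 1.6 mm

1.6 mm


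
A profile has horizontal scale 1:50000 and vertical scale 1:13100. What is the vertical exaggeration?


VE = horizontal_scale / vertical_scale = 50000 / 13100 ≈ 3.8

3.8x


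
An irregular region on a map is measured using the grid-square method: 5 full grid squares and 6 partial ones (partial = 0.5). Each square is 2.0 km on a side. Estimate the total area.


effective squares = 5 + 6 * 0.5 = 8.0
area = 8.0 * 4.0 = 32.0 km^2

32.0 km^2


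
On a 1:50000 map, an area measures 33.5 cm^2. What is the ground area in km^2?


ground_area = 33.5 * (50000/100)^2 = 8375000.0 m^2 = 8.375 km^2

8.375 km^2


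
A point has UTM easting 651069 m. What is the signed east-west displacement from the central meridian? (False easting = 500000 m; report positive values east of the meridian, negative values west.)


displacement = 651069 - 500000 = 151069 m

151069 m


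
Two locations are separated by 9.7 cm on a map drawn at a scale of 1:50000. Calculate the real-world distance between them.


ground = 9.7 cm * 50000 / 100 = 4850.0 m = 4.85 km

4.85 km


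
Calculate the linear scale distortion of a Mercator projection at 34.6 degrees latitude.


SF = 1 / cos(34.6) = 1 / 0.823136 = 1.215

1.215


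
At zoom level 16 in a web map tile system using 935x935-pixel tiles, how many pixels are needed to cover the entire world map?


tiles per axis = 2^16 = 65536
total tiles = 65536^2 = 4294967296
pixels per axis = 65536 * 935 = 61276160
total pixels = 61276160^2 = 3754767784345600

3754767784345600 pixels


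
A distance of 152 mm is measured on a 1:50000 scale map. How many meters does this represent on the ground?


ground = 152 mm * 50000 / 1000 = 7600.0 m

7600.0 m


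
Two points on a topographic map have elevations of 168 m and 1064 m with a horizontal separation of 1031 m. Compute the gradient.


gradient = (1064 - 168) / 1031 = 896 / 1031 = 0.8691

0.8691


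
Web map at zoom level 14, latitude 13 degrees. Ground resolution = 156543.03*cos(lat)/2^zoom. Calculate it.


res = 156543.03 * cos(13) / 2^14 = 156543.03 * 0.97437006 / 16384 = 9.31 m/pixel

9.31 m/pixel


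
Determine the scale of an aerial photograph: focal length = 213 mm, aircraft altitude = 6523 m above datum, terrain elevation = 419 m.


scale = f / (H - h) = 213 mm / 6104 m = 213 / 6104000 = 1:28657

1:28657


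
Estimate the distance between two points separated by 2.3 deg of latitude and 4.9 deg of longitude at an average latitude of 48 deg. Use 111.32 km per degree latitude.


dlat_km = 2.3 * 111.32 = 256.036
dlon_km = 4.9 * 111.32 * cos(48) ≈ 364.989
dist = sqrt(256.036^2 + 364.989^2) ≈ 445.8 km

445.8 km


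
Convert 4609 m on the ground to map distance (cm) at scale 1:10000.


map_cm = 4609 * 100 / 10000 = 46.09 cm

46.09 cm


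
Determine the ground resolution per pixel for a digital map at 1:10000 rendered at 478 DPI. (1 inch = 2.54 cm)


pixel_cm = 2.54 / 478 ≈ 0.005314 cm
ground = pixel_cm * 10000 / 100 = 2.54 * 10000 / (478 * 100) = 25400 / 47800 ≈ 0.53 m

0.53 m


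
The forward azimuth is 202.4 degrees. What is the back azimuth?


back azimuth = (202.4 + 180) mod 360 = 22.4 degrees

22.4 degrees


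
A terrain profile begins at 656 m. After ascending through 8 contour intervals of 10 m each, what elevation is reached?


elevation = 656 + 8 * 10 = 736 m

736 m


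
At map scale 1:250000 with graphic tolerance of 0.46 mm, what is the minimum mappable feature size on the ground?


ground = 0.46 mm * 250000 / 1000 = 115.0 m

115.0 m


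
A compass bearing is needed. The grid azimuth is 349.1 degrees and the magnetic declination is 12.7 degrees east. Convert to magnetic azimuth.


magnetic azimuth = grid azimuth - declination (east +ve)
mag_az = 349.1 - 12.7 = 336.4 degrees

336.4 degrees


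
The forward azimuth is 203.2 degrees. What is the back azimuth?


back azimuth = (203.2 + 180) mod 360 = 23.2 degrees

23.2 degrees


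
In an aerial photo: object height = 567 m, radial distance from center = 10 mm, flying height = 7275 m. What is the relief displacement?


d = h * r / H = 567 * 10 / 7275 = 0.78 mm

0.78 mm


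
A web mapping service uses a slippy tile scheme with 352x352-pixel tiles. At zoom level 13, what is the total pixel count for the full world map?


tiles per axis = 2^13 = 8192
total tiles = 8192^2 = 67108864
pixels per axis = 8192 * 352 = 2883584
total pixels = 2883584^2 = 8315056685056

8315056685056 pixels


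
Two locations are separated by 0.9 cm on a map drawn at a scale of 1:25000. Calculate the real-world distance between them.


ground = 0.9 cm * 25000 / 100 = 225.0 m

225.0 m


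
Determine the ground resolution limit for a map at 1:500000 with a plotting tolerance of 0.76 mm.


ground = 0.76 mm * 500000 / 1000 = 380.0 m

380.0 m


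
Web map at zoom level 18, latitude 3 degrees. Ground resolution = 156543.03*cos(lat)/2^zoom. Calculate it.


res = 156543.03 * cos(3) / 2^18 = 156543.03 * 0.99862953 / 262144 = 0.6 m/pixel

0.6 m/pixel


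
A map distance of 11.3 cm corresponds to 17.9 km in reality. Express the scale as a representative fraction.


ground = 17.9 km = 1790000 cm; RF denominator = ground / map = 1790000 / 11.3 ≈ 158407; RF = 1:158407

1:158407


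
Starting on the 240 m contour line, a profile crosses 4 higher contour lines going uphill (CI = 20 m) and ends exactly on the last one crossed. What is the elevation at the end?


elevation = 240 + 4 * 20 = 320 m

320 m


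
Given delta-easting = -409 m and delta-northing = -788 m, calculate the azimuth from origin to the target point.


az = atan2(-409, -788) = -152.6 deg
adjusted to 0-360: 207.4 degrees

207.4 degrees


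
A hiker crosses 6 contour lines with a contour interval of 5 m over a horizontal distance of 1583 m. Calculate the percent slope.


elevation change = 6 * 5 = 30 m
slope = 30 / 1583 * 100 = 1.9%

1.9%


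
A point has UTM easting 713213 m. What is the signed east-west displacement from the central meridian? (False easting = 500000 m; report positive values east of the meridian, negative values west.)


displacement = 713213 - 500000 = 213213 m

213213 m


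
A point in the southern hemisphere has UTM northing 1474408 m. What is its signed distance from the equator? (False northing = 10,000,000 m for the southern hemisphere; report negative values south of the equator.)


For southern: actual = 1474408 - 10000000 = -8525592 m

-8525592 m


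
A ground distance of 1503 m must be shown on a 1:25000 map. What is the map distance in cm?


map_cm = 1503 * 100 / 25000 = 6.012 cm ≈ 6.01 cm

6.01 cm


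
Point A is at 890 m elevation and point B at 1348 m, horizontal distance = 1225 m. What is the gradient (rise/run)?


gradient = (1348 - 890) / 1225 = 458 / 1225 = 0.3739

0.3739


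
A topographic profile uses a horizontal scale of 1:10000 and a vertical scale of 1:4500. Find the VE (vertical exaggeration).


VE = horizontal_scale / vertical_scale = 10000 / 4500 ≈ 2.2

2.2x


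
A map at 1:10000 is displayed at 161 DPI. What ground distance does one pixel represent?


pixel_cm = 2.54 / 161 ≈ 0.015776 cm
ground = pixel_cm * 10000 / 100 = 2.54 * 10000 / (161 * 100) = 25400 / 16100 ≈ 1.58 m

1.58 m


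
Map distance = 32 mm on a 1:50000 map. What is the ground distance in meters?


ground = 32 mm * 50000 / 1000 = 1600.0 m

1600.0 m


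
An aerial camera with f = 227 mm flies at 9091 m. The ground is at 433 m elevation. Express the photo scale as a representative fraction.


scale = f / (H - h) = 227 mm / 8658 m = 227 / 8658000 = 1:38141

1:38141


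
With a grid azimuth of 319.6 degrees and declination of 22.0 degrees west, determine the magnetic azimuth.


magnetic azimuth = grid azimuth - declination (east +ve)
mag_az = 319.6 - -22.0 = 341.6 degrees

341.6 degrees


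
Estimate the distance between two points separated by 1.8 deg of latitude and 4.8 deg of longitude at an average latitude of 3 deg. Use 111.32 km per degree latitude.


dlat_km = 1.8 * 111.32 = 200.376
dlon_km = 4.8 * 111.32 * cos(3) ≈ 533.604
dist = sqrt(200.376^2 + 533.604^2) ≈ 570.0 km

570.0 km


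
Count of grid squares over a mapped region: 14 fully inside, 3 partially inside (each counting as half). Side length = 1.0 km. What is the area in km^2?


effective squares = 14 + 3 * 0.5 = 15.5
area = 15.5 * 1.0 = 15.5 km^2

15.5 km^2


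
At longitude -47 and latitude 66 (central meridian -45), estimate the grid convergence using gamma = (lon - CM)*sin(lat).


gamma = (-47 - -45) * sin(66) = -2 * 0.913545 = -1.827 degrees

-1.827 degrees


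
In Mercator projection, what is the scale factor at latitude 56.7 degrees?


SF = 1 / cos(56.7) = 1 / 0.549023 = 1.821

1.821


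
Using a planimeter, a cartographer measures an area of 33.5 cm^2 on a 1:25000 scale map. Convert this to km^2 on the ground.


ground_area = 33.5 * (25000/100)^2 = 2093750.0 m^2 = 2.09375 km^2 ≈ 2.094 km^2

2.094 km^2


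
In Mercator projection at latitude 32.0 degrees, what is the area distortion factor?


area_distortion = 1/cos^2(32.0) = 1.39

1.39


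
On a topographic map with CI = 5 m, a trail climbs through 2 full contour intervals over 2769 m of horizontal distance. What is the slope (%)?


elevation change = 2 * 5 = 10 m
slope = 10 / 2769 * 100 = 0.4%

0.4%


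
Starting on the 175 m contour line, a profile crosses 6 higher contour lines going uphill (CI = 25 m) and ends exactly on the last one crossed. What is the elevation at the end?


elevation = 175 + 6 * 25 = 325 m

325 m


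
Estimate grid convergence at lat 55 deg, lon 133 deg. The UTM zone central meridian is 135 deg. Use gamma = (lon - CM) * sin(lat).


gamma = (133 - 135) * sin(55) = -2 * 0.819152 = -1.638 degrees

-1.638 degrees


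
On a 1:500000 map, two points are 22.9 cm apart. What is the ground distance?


ground = 22.9 cm * 500000 / 100 = 114500.0 m = 114.5 km

114.5 km


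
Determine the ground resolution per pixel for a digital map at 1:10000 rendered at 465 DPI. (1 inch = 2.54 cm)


pixel_cm = 2.54 / 465 ≈ 0.005462 cm
ground = pixel_cm * 10000 / 100 = 2.54 * 10000 / (465 * 100) = 25400 / 46500 ≈ 0.55 m

0.55 m


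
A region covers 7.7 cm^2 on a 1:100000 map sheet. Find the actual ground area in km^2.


ground_area = 7.7 * (100000/100)^2 = 7700000.0 m^2 = 7.7 km^2

7.7 km^2


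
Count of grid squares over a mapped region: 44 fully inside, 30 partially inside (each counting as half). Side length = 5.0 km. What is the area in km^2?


effective squares = 44 + 30 * 0.5 = 59.0
area = 59.0 * 25.0 = 1475.0 km^2

1475.0 km^2


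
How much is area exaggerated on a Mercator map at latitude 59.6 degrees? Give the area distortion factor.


area_distortion = 1/cos^2(59.6) = 3.905

3.905


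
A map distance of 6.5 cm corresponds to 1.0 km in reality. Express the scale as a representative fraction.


ground = 1.0 km = 100000 cm; RF denominator = ground / map = 100000 / 6.5 ≈ 15385; RF = 1:15385

1:15385


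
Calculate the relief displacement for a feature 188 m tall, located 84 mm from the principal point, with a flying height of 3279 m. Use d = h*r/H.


d = h * r / H = 188 * 84 / 3279 = 4.82 mm

4.82 mm


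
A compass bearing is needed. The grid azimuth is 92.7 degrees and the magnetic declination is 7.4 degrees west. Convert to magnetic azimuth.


magnetic azimuth = grid azimuth - declination (east +ve)
mag_az = 92.7 - -7.4 = 100.1 degrees

100.1 degrees


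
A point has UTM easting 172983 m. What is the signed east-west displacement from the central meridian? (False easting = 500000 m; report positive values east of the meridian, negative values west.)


displacement = 172983 - 500000 = -327017 m

-327017 m


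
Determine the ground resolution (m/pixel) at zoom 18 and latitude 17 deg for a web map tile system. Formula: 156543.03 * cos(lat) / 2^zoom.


res = 156543.03 * cos(17) / 2^18 = 156543.03 * 0.95630476 / 262144 = 0.57 m/pixel

0.57 m/pixel


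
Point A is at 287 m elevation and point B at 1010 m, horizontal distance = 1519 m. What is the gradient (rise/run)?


gradient = (1010 - 287) / 1519 = 723 / 1519 = 0.476

0.476


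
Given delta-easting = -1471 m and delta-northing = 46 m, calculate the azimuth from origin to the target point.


az = atan2(-1471, 46) = -88.2 deg
adjusted to 0-360: 271.8 degrees

271.8 degrees


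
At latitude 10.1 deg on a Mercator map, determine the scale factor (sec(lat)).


SF = 1 / cos(10.1) = 1 / 0.984503 = 1.016

1.016


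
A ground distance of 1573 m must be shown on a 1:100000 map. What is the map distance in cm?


map_cm = 1573 * 100 / 100000 = 1.573 cm ≈ 1.57 cm

1.57 cm


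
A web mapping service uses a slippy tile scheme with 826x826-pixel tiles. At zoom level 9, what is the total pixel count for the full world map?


tiles per axis = 2^9 = 512
total tiles = 512^2 = 262144
pixels per axis = 512 * 826 = 422912
total pixels = 422912^2 = 178854559744

178854559744 pixels


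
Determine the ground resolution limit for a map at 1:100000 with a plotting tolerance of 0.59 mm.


ground = 0.59 mm * 100000 / 1000 = 59.0 m

59.0 m


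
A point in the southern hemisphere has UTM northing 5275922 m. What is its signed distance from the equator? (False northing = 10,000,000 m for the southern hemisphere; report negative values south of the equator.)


For southern: actual = 5275922 - 10000000 = -4724078 m

-4724078 m


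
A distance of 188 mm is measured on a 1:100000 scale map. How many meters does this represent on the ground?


ground = 188 mm * 100000 / 1000 = 18800.0 m

18800.0 m


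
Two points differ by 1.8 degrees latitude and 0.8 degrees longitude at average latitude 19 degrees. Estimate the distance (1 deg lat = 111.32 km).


dlat_km = 1.8 * 111.32 = 200.376
dlon_km = 0.8 * 111.32 * cos(19) ≈ 84.204
dist = sqrt(200.376^2 + 84.204^2) ≈ 217.3 km

217.3 km


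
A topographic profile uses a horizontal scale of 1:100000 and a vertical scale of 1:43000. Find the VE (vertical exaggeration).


VE = horizontal_scale / vertical_scale = 100000 / 43000 ≈ 2.3

2.3x


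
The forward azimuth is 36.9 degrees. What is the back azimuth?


back azimuth = (36.9 + 180) mod 360 = 216.9 degrees

216.9 degrees


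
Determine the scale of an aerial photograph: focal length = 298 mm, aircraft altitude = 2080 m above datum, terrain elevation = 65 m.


scale = f / (H - h) = 298 mm / 2015 m = 298 / 2015000 = 1:6762

1:6762


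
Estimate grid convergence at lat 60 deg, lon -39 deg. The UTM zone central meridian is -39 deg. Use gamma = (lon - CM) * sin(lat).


gamma = (-39 - -39) * sin(60) = 0 * 0.866025 = 0.0 degrees

0.0 degrees


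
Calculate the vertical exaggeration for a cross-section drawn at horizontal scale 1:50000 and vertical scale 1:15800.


VE = horizontal_scale / vertical_scale = 50000 / 15800 ≈ 3.2

3.2x


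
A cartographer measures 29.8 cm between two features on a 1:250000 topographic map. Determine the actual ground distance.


ground = 29.8 cm * 250000 / 100 = 74500.0 m = 74.5 km

74.5 km


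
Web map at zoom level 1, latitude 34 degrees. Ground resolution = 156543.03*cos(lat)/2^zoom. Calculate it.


res = 156543.03 * cos(34) / 2^1 = 156543.03 * 0.82903757 / 2 = 64890.03 m/pixel

64890.03 m/pixel


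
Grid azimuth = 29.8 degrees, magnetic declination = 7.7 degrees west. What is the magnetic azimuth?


magnetic azimuth = grid azimuth - declination (east +ve)
mag_az = 29.8 - -7.7 = 37.5 degrees

37.5 degrees


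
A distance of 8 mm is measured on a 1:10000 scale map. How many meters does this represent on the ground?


ground = 8 mm * 10000 / 1000 = 80.0 m

80.0 m


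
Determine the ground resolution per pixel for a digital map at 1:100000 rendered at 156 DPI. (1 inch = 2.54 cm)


pixel_cm = 2.54 / 156 ≈ 0.016282 cm
ground = pixel_cm * 100000 / 100 = 2.54 * 100000 / (156 * 100) = 254000 / 15600 ≈ 16.28 m

16.28 m


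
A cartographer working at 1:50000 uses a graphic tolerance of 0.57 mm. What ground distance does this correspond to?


ground = 0.57 mm * 50000 / 1000 = 28.5 m

28.5 m


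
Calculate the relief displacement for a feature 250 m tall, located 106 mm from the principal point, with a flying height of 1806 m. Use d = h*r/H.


d = h * r / H = 250 * 106 / 1806 = 14.67 mm

14.67 mm


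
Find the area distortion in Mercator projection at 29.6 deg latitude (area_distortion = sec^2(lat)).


area_distortion = 1/cos^2(29.6) = 1.323

1.323


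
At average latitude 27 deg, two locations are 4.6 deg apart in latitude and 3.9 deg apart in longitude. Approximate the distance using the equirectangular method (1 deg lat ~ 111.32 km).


dlat_km = 4.6 * 111.32 = 512.072
dlon_km = 3.9 * 111.32 * cos(27) ≈ 386.829
dist = sqrt(512.072^2 + 386.829^2) ≈ 641.8 km

641.8 km


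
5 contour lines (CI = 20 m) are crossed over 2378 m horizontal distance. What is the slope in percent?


elevation change = 5 * 20 = 100 m
slope = 100 / 2378 * 100 = 4.2%

4.2%


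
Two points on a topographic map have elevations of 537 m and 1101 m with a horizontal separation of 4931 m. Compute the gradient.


gradient = (1101 - 537) / 4931 = 564 / 4931 = 0.1144

0.1144


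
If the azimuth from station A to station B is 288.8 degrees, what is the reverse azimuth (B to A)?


back azimuth = (288.8 + 180) mod 360 = 108.8 degrees

108.8 degrees


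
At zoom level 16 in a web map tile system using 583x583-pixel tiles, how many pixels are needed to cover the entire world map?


tiles per axis = 2^16 = 65536
total tiles = 65536^2 = 4294967296
pixels per axis = 65536 * 583 = 38207488
total pixels = 38207488^2 = 1459812139270144

1459812139270144 pixels


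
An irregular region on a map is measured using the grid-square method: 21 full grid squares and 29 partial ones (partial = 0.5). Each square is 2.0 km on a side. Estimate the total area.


effective squares = 21 + 29 * 0.5 = 35.5
area = 35.5 * 4.0 = 142.0 km^2

142.0 km^2


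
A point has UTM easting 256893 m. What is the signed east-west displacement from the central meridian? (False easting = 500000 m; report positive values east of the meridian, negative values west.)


displacement = 256893 - 500000 = -243107 m

-243107 m


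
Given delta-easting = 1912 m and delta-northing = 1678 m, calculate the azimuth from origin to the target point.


az = atan2(1912, 1678) = 48.7 deg
adjusted to 0-360: 48.7 degrees

48.7 degrees


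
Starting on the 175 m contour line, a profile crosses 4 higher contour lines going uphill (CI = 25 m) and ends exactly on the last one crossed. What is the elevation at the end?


elevation = 175 + 4 * 25 = 275 m

275 m


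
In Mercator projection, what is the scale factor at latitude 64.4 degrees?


SF = 1 / cos(64.4) = 1 / 0.432086 = 2.314

2.314


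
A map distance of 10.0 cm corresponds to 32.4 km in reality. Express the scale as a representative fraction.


ground = 32.4 km = 3240000 cm; RF denominator = ground / map = 3240000 / 10.0 = 324000; RF = 1:324000

1:324000


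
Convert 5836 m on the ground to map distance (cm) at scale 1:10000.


map_cm = 5836 * 100 / 10000 = 58.36 cm

58.36 cm


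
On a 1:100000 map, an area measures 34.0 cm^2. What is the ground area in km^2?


ground_area = 34.0 * (100000/100)^2 = 34000000.0 m^2 = 34.0 km^2

34.0 km^2


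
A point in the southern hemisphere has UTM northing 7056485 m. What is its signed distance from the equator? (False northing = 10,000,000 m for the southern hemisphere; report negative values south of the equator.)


For southern: actual = 7056485 - 10000000 = -2943515 m

-2943515 m


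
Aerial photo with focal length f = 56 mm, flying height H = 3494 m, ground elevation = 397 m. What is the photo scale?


scale = f / (H - h) = 56 mm / 3097 m = 56 / 3097000 = 1:55304

1:55304


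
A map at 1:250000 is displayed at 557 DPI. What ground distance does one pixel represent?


pixel_cm = 2.54 / 557 ≈ 0.00456 cm
ground = pixel_cm * 250000 / 100 = 2.54 * 250000 / (557 * 100) = 635000 / 55700 ≈ 11.4 m

11.4 m


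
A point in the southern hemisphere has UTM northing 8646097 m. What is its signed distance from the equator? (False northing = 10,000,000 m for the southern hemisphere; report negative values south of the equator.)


For southern: actual = 8646097 - 10000000 = -1353903 m

-1353903 m


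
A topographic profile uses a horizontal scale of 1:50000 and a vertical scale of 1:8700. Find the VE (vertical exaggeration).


VE = horizontal_scale / vertical_scale = 50000 / 8700 ≈ 5.7

5.7x


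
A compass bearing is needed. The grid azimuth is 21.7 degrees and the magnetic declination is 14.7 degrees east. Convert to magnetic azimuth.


magnetic azimuth = grid azimuth - declination (east +ve)
mag_az = 21.7 - 14.7 = 7.0 degrees

7.0 degrees


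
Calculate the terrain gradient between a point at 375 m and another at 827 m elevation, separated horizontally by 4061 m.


gradient = (827 - 375) / 4061 = 452 / 4061 = 0.1113

0.1113


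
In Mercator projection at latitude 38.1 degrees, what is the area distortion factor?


area_distortion = 1/cos^2(38.1) = 1.615

1.615


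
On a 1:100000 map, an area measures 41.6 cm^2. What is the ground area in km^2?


ground_area = 41.6 * (100000/100)^2 = 41600000.0 m^2 = 41.6 km^2

41.6 km^2


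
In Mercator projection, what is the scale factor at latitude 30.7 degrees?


SF = 1 / cos(30.7) = 1 / 0.859852 = 1.163

1.163


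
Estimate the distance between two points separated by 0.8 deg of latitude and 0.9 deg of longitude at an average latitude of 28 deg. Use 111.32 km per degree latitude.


dlat_km = 0.8 * 111.32 = 89.056
dlon_km = 0.9 * 111.32 * cos(28) ≈ 88.461
dist = sqrt(89.056^2 + 88.461^2) ≈ 125.5 km

125.5 km


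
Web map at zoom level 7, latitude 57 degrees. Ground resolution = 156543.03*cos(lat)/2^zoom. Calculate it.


res = 156543.03 * cos(57) / 2^7 = 156543.03 * 0.54463904 / 128 = 666.09 m/pixel

666.09 m/pixel


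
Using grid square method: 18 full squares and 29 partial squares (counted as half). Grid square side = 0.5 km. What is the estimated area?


effective squares = 18 + 29 * 0.5 = 32.5
area = 32.5 * 0.25 = 8.125 km^2

8.125 km^2


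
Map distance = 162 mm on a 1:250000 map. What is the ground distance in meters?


ground = 162 mm * 250000 / 1000 = 40500.0 m

40500.0 m


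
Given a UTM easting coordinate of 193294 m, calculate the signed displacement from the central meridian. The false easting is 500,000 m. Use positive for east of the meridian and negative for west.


displacement = 193294 - 500000 = -306706 m

-306706 m


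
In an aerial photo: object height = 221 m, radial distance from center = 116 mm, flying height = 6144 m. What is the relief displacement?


d = h * r / H = 221 * 116 / 6144 = 4.17 mm

4.17 mm


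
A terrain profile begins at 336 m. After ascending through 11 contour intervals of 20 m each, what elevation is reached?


elevation = 336 + 11 * 20 = 556 m

556 m


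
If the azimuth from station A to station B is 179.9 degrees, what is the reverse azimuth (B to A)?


back azimuth = (179.9 + 180) mod 360 = 359.9 degrees

359.9 degrees


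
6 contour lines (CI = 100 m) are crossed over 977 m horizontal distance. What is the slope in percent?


elevation change = 6 * 100 = 600 m
slope = 600 / 977 * 100 = 61.4%

61.4%


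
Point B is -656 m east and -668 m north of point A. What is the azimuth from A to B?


az = atan2(-656, -668) = -135.5 deg
adjusted to 0-360: 224.5 degrees

224.5 degrees


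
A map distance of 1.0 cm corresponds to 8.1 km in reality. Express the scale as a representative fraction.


ground = 8.1 km = 810000 cm; RF denominator = ground / map = 810000 / 1.0 = 810000; RF = 1:810000

1:810000


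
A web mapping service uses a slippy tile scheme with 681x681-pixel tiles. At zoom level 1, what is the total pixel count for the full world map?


tiles per axis = 2^1 = 2
total tiles = 2^2 = 4
pixels per axis = 2 * 681 = 1362
total pixels = 1362^2 = 1855044

1855044 pixels


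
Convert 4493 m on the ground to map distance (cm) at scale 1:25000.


map_cm = 4493 * 100 / 25000 = 17.972 cm ≈ 17.97 cm

17.97 cm


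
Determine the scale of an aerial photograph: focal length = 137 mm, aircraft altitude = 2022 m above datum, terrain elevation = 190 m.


scale = f / (H - h) = 137 mm / 1832 m = 137 / 1832000 = 1:13372

1:13372


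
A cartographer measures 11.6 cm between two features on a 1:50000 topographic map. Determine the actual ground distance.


ground = 11.6 cm * 50000 / 100 = 5800.0 m = 5.8 km

5.8 km


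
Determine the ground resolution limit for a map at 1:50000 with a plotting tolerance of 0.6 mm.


ground = 0.6 mm * 50000 / 1000 = 30.0 m

30.0 m


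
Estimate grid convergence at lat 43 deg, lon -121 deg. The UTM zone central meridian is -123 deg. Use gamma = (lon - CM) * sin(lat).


gamma = (-121 - -123) * sin(43) = 2 * 0.681998 = 1.364 degrees

1.364 degrees


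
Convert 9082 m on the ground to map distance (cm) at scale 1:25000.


map_cm = 9082 * 100 / 25000 = 36.328 cm ≈ 36.33 cm

36.33 cm


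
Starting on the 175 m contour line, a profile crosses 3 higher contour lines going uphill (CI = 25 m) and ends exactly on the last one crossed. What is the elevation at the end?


elevation = 175 + 3 * 25 = 250 m

250 m


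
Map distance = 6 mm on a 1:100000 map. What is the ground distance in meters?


ground = 6 mm * 100000 / 1000 = 600.0 m

600.0 m


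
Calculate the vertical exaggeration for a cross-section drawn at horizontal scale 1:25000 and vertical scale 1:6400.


VE = horizontal_scale / vertical_scale = 25000 / 6400 = 3.90625 ≈ 3.9

3.9x


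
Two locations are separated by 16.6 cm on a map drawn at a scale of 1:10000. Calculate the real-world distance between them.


ground = 16.6 cm * 10000 / 100 = 1660.0 m = 1.66 km

1.66 km


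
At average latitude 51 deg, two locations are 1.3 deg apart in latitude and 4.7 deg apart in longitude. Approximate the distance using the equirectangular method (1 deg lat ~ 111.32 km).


dlat_km = 1.3 * 111.32 = 144.716
dlon_km = 4.7 * 111.32 * cos(51) ≈ 329.263
dist = sqrt(144.716^2 + 329.263^2) ≈ 359.7 km

359.7 km


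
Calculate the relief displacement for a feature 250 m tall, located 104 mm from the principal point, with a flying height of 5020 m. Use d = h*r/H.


d = h * r / H = 250 * 104 / 5020 = 5.18 mm

5.18 mm


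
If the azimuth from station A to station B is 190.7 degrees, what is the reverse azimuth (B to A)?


back azimuth = (190.7 + 180) mod 360 = 10.7 degrees

10.7 degrees


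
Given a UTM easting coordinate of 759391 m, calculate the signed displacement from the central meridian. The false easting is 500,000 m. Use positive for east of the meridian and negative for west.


displacement = 759391 - 500000 = 259391 m

259391 m


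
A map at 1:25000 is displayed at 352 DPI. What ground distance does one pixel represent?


pixel_cm = 2.54 / 352 ≈ 0.007216 cm
ground = pixel_cm * 25000 / 100 = 2.54 * 25000 / (352 * 100) = 63500 / 35200 ≈ 1.8 m

1.8 m


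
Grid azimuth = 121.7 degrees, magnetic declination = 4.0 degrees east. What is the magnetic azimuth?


magnetic azimuth = grid azimuth - declination (east +ve)
mag_az = 121.7 - 4.0 = 117.7 degrees

117.7 degrees
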